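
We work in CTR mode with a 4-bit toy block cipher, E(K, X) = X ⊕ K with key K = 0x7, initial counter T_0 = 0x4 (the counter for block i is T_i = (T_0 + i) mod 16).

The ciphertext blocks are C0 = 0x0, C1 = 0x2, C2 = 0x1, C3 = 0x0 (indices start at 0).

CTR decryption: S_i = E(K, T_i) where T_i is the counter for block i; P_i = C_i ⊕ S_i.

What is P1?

P1: T = 0x5, S = E(K, T) = 0x2; 0x2 ⊕ 0x2 = 0x0.

P1 = 0x0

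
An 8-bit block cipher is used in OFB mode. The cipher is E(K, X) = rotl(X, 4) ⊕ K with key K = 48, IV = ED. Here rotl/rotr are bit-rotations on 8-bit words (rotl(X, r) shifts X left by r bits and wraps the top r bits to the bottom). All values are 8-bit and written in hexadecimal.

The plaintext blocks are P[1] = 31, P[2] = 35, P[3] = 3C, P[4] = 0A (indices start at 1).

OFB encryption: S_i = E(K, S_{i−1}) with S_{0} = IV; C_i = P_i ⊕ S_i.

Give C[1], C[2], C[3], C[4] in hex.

C[1] = A7, C[2] = 14, C[3] = 66, C[4] = E7

C[1]: S = E(K, ED) = 96; 31 ⊕ 96 = A7.
C[2]: S = E(K, 96) = 21; 35 ⊕ 21 = 14.
C[3]: S = E(K, 21) = 5A; 3C ⊕ 5A = 66.
C[4]: S = E(K, 5A) = ED; 0A ⊕ ED = E7.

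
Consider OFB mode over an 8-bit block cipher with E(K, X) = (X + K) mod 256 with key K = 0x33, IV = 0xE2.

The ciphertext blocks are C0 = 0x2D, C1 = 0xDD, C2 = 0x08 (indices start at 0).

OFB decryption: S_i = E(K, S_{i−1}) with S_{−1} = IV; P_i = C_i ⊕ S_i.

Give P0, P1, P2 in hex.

P0 = 0x38, P1 = 0x95, P2 = 0x73

P0: S = E(K, 0xE2) = 0x15; 0x2D ⊕ 0x15 = 0x38.
P1: S = E(K, 0x15) = 0x48; 0xDD ⊕ 0x48 = 0x95.
P2: S = E(K, 0x48) = 0x7B; 0x08 ⊕ 0x7B = 0x73.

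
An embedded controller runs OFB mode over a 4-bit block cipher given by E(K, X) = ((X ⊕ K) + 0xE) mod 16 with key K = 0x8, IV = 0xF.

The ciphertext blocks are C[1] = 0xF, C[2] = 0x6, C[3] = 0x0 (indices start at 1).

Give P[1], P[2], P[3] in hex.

P[1] = 0xA, P[2] = 0xD, P[3] = 0x1

OFB decryption: S_i = E(K, S_{i−1}) with S_{0} = IV; P_i = C_i ⊕ S_i.
P[1]: S = E(K, 0xF) = 0x5; 0xF ⊕ 0x5 = 0xA.
P[2]: S = E(K, 0x5) = 0xB; 0x6 ⊕ 0xB = 0xD.
P[3]: S = E(K, 0xB) = 0x1; 0x0 ⊕ 0x1 = 0x1.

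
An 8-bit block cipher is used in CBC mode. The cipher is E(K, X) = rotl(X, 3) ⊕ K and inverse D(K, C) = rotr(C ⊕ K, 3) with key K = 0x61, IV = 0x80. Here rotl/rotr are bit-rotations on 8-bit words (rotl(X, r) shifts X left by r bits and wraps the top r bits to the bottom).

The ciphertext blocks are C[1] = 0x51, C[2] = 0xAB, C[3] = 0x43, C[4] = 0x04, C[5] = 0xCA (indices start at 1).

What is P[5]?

P[5] = 0x71

CBC decryption: P_i = D(K, C_i) ⊕ C_{i−1}, with C_{0} = IV.
P[5]: D(K, 0xCA) = 0x75; 0x75 ⊕ 0x04 = 0x71.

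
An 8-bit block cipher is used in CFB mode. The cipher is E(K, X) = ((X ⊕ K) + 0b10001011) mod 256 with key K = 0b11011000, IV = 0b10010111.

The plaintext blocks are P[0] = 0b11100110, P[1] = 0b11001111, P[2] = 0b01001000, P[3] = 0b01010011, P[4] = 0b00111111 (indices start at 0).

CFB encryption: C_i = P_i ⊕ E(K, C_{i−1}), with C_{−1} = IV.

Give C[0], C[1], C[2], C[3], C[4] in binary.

C[0]: E(K, 0b10010111) = 0b11011010; 0b11100110 ⊕ 0b11011010 = 0b00111100.
C[1]: E(K, 0b00111100) = 0b01101111; 0b11001111 ⊕ 0b01101111 = 0b10100000.
C[2]: E(K, 0b10100000) = 0b00000011; 0b01001000 ⊕ 0b00000011 = 0b01001011.
C[3]: E(K, 0b01001011) = 0b00011110; 0b01010011 ⊕ 0b00011110 = 0b01001101.
C[4]: E(K, 0b01001101) = 0b00100000; 0b00111111 ⊕ 0b00100000 = 0b00011111.

C[0] = 0b00111100, C[1] = 0b10100000, C[2] = 0b01001011, C[3] = 0b01001101, C[4] = 0b00011111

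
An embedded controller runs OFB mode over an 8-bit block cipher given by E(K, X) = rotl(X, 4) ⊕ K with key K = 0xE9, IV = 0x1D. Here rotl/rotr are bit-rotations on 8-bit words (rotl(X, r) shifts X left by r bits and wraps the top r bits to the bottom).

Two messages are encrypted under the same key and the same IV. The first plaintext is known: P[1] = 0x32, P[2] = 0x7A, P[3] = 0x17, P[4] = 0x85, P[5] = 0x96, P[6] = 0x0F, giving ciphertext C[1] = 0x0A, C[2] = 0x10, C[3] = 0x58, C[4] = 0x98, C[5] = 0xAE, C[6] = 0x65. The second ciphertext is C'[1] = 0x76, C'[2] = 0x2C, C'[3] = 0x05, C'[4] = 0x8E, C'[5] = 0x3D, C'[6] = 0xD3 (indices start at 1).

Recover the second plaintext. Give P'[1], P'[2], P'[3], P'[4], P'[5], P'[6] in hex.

In OFB with a reused IV, both messages share the same keystream S_i, so C_i ⊕ C'_i = P_i ⊕ P'_i and thus P'_i = P_i ⊕ C_i ⊕ C'_i.
P'[1]: 0x32 ⊕ 0x0A ⊕ 0x76 = 0x4E.
P'[2]: 0x7A ⊕ 0x10 ⊕ 0x2C = 0x46.
P'[3]: 0x17 ⊕ 0x58 ⊕ 0x05 = 0x4A.
P'[4]: 0x85 ⊕ 0x98 ⊕ 0x8E = 0x93.
P'[5]: 0x96 ⊕ 0xAE ⊕ 0x3D = 0x05.
P'[6]: 0x0F ⊕ 0x65 ⊕ 0xD3 = 0xB9.

P'[1] = 0x4E, P'[2] = 0x46, P'[3] = 0x4A, P'[4] = 0x93, P'[5] = 0x05, P'[6] = 0xB9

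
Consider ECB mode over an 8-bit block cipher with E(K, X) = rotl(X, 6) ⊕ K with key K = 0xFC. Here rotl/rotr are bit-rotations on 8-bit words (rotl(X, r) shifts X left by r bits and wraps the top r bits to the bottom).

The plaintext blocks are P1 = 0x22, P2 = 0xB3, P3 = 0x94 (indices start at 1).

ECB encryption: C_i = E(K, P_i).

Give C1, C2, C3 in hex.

C1 = 0x74, C2 = 0x10, C3 = 0xD9

C1: E(K, 0x22) = 0x74.
C2: E(K, 0xB3) = 0x10.
C3: E(K, 0x94) = 0xD9.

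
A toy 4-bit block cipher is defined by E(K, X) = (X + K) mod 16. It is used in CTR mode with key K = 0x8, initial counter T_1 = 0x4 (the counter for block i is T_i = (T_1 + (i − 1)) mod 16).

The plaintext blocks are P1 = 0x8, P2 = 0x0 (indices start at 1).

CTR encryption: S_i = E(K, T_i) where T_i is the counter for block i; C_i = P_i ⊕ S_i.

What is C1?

C1: T = 0x4, S = E(K, T) = 0xC; 0x8 ⊕ 0xC = 0x4.

C1 = 0x4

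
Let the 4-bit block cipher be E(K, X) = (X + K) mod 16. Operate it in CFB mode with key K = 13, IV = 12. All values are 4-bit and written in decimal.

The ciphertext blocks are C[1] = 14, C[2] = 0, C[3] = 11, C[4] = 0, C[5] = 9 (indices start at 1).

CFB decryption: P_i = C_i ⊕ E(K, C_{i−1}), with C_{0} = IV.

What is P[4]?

P[4]: E(K, 11) = 8; 0 ⊕ 8 = 8.

P[4] = 8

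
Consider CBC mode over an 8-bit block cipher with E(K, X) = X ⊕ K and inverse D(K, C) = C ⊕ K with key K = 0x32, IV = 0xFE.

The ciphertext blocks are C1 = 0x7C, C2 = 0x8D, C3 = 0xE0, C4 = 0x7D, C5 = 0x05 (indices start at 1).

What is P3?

P3 = 0x5F

CBC decryption: P_i = D(K, C_i) ⊕ C_{i−1}, with C_{0} = IV.
P3: D(K, 0xE0) = 0xD2; 0xD2 ⊕ 0x8D = 0x5F.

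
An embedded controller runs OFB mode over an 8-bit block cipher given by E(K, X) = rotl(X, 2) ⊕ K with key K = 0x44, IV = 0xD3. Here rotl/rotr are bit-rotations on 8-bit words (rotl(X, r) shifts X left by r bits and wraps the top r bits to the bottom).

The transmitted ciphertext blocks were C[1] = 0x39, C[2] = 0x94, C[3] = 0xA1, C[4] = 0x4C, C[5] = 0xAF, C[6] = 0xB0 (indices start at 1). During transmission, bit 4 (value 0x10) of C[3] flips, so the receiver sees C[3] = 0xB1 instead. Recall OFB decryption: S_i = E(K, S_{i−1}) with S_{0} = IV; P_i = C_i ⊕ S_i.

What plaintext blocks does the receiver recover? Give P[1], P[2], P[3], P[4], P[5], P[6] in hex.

Only C[3] changed, to 0xB1. In OFB, a change in C_i flips the same bit in P_i only; the keystream is unaffected. Decrypting the received ciphertext:
P[1]: S = E(K, 0xD3) = 0x0B; 0x39 ⊕ 0x0B = 0x32.
P[2]: S = E(K, 0x0B) = 0x68; 0x94 ⊕ 0x68 = 0xFC.
P[3]: S = E(K, 0x68) = 0xE5; 0xB1 ⊕ 0xE5 = 0x54.
P[4]: S = E(K, 0xE5) = 0xD3; 0x4C ⊕ 0xD3 = 0x9F.
P[5]: S = E(K, 0xD3) = 0x0B; 0xAF ⊕ 0x0B = 0xA4.
P[6]: S = E(K, 0x0B) = 0x68; 0xB0 ⊕ 0x68 = 0xD8.
Blocks that differ from the original plaintext: P[3].

P[1] = 0x32, P[2] = 0xFC, P[3] = 0x54, P[4] = 0x9F, P[5] = 0xA4, P[6] = 0xD8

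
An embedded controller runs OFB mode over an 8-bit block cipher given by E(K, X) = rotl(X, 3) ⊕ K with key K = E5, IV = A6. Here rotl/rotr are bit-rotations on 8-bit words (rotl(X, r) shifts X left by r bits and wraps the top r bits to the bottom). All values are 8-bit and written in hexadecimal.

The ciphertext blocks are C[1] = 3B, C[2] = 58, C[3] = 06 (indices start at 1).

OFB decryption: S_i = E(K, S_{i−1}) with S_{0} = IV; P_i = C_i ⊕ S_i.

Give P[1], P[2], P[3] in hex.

P[1] = EB, P[2] = 3B, P[3] = F8

P[1]: S = E(K, A6) = D0; 3B ⊕ D0 = EB.
P[2]: S = E(K, D0) = 63; 58 ⊕ 63 = 3B.
P[3]: S = E(K, 63) = FE; 06 ⊕ FE = F8.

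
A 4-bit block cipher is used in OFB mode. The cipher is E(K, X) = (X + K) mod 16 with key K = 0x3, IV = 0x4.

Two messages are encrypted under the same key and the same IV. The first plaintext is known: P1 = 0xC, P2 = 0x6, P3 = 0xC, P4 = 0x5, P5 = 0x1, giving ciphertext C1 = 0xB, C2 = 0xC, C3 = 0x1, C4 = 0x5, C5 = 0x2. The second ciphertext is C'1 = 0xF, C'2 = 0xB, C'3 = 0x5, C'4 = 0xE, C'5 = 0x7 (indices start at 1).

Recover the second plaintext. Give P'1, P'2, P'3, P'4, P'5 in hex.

P'1 = 0x8, P'2 = 0x1, P'3 = 0x8, P'4 = 0xE, P'5 = 0x4

In OFB with a reused IV, both messages share the same keystream S_i, so C_i ⊕ C'_i = P_i ⊕ P'_i and thus P'_i = P_i ⊕ C_i ⊕ C'_i.
P'1: 0xC ⊕ 0xB ⊕ 0xF = 0x8.
P'2: 0x6 ⊕ 0xC ⊕ 0xB = 0x1.
P'3: 0xC ⊕ 0x1 ⊕ 0x5 = 0x8.
P'4: 0x5 ⊕ 0x5 ⊕ 0xE = 0xE.
P'5: 0x1 ⊕ 0x2 ⊕ 0x7 = 0x4.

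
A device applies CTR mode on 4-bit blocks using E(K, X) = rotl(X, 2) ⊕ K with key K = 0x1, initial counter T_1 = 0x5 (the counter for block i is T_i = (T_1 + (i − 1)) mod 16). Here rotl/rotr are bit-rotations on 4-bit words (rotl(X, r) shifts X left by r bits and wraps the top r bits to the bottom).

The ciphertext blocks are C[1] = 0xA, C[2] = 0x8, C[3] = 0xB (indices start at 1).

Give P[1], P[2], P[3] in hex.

P[1] = 0xE, P[2] = 0x0, P[3] = 0x7

CTR decryption: S_i = E(K, T_i) where T_i is the counter for block i; P_i = C_i ⊕ S_i.
P[1]: T = 0x5, S = E(K, T) = 0x4; 0xA ⊕ 0x4 = 0xE.
P[2]: T = 0x6, S = E(K, T) = 0x8; 0x8 ⊕ 0x8 = 0x0.
P[3]: T = 0x7, S = E(K, T) = 0xC; 0xB ⊕ 0xC = 0x7.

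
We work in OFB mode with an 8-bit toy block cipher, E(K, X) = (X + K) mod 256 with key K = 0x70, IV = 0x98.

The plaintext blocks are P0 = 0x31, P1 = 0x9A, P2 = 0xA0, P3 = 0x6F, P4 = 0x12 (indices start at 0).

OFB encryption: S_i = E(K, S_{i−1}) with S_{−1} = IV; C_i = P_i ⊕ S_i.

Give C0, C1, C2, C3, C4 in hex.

C0: S = E(K, 0x98) = 0x08; 0x31 ⊕ 0x08 = 0x39.
C1: S = E(K, 0x08) = 0x78; 0x9A ⊕ 0x78 = 0xE2.
C2: S = E(K, 0x78) = 0xE8; 0xA0 ⊕ 0xE8 = 0x48.
C3: S = E(K, 0xE8) = 0x58; 0x6F ⊕ 0x58 = 0x37.
C4: S = E(K, 0x58) = 0xC8; 0x12 ⊕ 0xC8 = 0xDA.

C0 = 0x39, C1 = 0xE2, C2 = 0x48, C3 = 0x37, C4 = 0xDA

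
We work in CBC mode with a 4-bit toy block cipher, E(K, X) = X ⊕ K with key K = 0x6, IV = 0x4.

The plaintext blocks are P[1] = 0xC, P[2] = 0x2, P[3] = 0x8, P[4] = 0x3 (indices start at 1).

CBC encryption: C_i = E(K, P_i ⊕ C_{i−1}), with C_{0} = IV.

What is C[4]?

C[1]: P[1] ⊕ 0x4 = 0x8; E(K, 0x8) = 0xE.
C[2]: P[2] ⊕ 0xE = 0xC; E(K, 0xC) = 0xA.
C[3]: P[3] ⊕ 0xA = 0x2; E(K, 0x2) = 0x4.
C[4]: P[4] ⊕ 0x4 = 0x7; E(K, 0x7) = 0x1.

C[4] = 0x1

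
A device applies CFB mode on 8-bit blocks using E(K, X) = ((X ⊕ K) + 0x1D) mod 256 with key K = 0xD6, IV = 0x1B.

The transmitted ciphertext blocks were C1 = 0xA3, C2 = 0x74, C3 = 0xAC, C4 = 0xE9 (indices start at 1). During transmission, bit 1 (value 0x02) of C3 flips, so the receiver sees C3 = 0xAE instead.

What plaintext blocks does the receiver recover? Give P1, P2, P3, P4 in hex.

P1 = 0x49, P2 = 0xE6, P3 = 0x11, P4 = 0x7C

CFB decryption: P_i = C_i ⊕ E(K, C_{i−1}), with C_{0} = IV.
Only C3 changed, to 0xAE. In CFB, a change in C_i flips the same bit in P_i and garbles P_{i+1}. Decrypting the received ciphertext:
P1: E(K, 0x1B) = 0xEA; 0xA3 ⊕ 0xEA = 0x49.
P2: E(K, 0xA3) = 0x92; 0x74 ⊕ 0x92 = 0xE6.
P3: E(K, 0x74) = 0xBF; 0xAE ⊕ 0xBF = 0x11.
P4: E(K, 0xAE) = 0x95; 0xE9 ⊕ 0x95 = 0x7C.
Blocks that differ from the original plaintext: P3, P4.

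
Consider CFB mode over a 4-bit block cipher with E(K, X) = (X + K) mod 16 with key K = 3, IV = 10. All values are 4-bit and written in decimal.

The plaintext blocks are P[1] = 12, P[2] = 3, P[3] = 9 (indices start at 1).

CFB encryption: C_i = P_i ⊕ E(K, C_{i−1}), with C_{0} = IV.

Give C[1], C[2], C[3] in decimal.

C[1] = 1, C[2] = 7, C[3] = 3

C[1]: E(K, 10) = 13; 12 ⊕ 13 = 1.
C[2]: E(K, 1) = 4; 3 ⊕ 4 = 7.
C[3]: E(K, 7) = 10; 9 ⊕ 10 = 3.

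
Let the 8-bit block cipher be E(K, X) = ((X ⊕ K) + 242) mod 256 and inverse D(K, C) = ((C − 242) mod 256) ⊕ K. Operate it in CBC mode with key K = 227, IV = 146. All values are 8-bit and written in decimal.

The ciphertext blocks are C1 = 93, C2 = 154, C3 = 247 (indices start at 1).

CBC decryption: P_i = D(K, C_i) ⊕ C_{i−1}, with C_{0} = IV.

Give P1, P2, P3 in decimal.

P1 = 26, P2 = 22, P3 = 124

P1: D(K, 93) = 136; 136 ⊕ 146 = 26.
P2: D(K, 154) = 75; 75 ⊕ 93 = 22.
P3: D(K, 247) = 230; 230 ⊕ 154 = 124.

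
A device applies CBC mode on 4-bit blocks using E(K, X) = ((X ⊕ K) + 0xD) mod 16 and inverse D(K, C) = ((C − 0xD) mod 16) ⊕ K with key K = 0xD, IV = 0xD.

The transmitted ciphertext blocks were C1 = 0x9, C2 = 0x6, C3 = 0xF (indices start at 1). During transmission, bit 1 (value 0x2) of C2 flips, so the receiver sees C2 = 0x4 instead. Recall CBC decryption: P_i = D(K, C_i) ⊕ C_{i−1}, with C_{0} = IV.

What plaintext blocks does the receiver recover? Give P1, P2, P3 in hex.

P1 = 0xC, P2 = 0x3, P3 = 0xB

Only C2 changed, to 0x4. In CBC, a change in C_i garbles P_i and flips the same bit in P_{i+1}. Decrypting the received ciphertext:
P1: D(K, 0x9) = 0x1; 0x1 ⊕ 0xD = 0xC.
P2: D(K, 0x4) = 0xA; 0xA ⊕ 0x9 = 0x3.
P3: D(K, 0xF) = 0xF; 0xF ⊕ 0x4 = 0xB.
Blocks that differ from the original plaintext: P2, P3.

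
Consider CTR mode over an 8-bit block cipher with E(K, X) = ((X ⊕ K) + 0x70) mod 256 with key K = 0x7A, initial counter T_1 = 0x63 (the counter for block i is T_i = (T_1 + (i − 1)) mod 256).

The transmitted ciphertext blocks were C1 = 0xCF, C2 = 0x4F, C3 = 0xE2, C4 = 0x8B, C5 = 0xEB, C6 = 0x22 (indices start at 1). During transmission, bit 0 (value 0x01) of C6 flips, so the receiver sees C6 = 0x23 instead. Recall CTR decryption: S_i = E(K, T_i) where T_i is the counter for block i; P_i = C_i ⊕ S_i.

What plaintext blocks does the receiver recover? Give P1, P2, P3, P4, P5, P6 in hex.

P1 = 0x46, P2 = 0xC1, P3 = 0x6D, P4 = 0x07, P5 = 0x66, P6 = 0xA1

Only C6 changed, to 0x23. In CTR, a change in C_i flips the same bit in P_i only; the keystream is unaffected. Decrypting the received ciphertext:
P1: T = 0x63, S = E(K, T) = 0x89; 0xCF ⊕ 0x89 = 0x46.
P2: T = 0x64, S = E(K, T) = 0x8E; 0x4F ⊕ 0x8E = 0xC1.
P3: T = 0x65, S = E(K, T) = 0x8F; 0xE2 ⊕ 0x8F = 0x6D.
P4: T = 0x66, S = E(K, T) = 0x8C; 0x8B ⊕ 0x8C = 0x07.
P5: T = 0x67, S = E(K, T) = 0x8D; 0xEB ⊕ 0x8D = 0x66.
P6: T = 0x68, S = E(K, T) = 0x82; 0x23 ⊕ 0x82 = 0xA1.
Blocks that differ from the original plaintext: P6.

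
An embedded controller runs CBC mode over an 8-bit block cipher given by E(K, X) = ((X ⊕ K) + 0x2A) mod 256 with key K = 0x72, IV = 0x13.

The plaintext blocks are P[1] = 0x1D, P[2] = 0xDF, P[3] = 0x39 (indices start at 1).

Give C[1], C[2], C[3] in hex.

CBC encryption: C_i = E(K, P_i ⊕ C_{i−1}), with C_{0} = IV.
C[1]: P[1] ⊕ 0x13 = 0x0E; E(K, 0x0E) = 0xA6.
C[2]: P[2] ⊕ 0xA6 = 0x79; E(K, 0x79) = 0x35.
C[3]: P[3] ⊕ 0x35 = 0x0C; E(K, 0x0C) = 0xA8.

C[1] = 0xA6, C[2] = 0x35, C[3] = 0xA8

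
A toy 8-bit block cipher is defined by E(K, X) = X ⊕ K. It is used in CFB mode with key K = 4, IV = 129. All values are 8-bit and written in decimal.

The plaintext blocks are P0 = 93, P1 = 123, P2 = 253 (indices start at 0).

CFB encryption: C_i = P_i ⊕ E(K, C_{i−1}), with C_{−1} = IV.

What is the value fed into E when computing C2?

C0: E(K, 129) = 133; 93 ⊕ 133 = 216.
C1: E(K, 216) = 220; 123 ⊕ 220 = 167.
C2: E(K, 167) = 163; 253 ⊕ 163 = 94.
So the input to E for block 2 is 167.

167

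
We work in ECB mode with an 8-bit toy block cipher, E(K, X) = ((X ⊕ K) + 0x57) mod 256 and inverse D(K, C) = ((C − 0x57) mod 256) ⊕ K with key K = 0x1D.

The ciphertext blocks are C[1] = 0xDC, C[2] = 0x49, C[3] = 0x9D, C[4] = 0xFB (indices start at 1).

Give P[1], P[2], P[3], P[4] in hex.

P[1] = 0x98, P[2] = 0xEF, P[3] = 0x5B, P[4] = 0xB9

ECB decryption: P_i = D(K, C_i).
P[1]: D(K, 0xDC) = 0x98.
P[2]: D(K, 0x49) = 0xEF.
P[3]: D(K, 0x9D) = 0x5B.
P[4]: D(K, 0xFB) = 0xB9.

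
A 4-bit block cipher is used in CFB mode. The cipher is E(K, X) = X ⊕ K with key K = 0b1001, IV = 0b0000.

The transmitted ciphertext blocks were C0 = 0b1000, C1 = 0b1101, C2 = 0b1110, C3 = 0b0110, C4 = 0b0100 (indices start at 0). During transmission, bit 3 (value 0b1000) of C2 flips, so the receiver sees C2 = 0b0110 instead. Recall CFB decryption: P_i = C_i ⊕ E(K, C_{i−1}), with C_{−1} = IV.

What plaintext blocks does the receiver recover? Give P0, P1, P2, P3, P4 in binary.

P0 = 0b0001, P1 = 0b1100, P2 = 0b0010, P3 = 0b1001, P4 = 0b1011

Only C2 changed, to 0b0110. In CFB, a change in C_i flips the same bit in P_i and garbles P_{i+1}. Decrypting the received ciphertext:
P0: E(K, 0b0000) = 0b1001; 0b1000 ⊕ 0b1001 = 0b0001.
P1: E(K, 0b1000) = 0b0001; 0b1101 ⊕ 0b0001 = 0b1100.
P2: E(K, 0b1101) = 0b0100; 0b0110 ⊕ 0b0100 = 0b0010.
P3: E(K, 0b0110) = 0b1111; 0b0110 ⊕ 0b1111 = 0b1001.
P4: E(K, 0b0110) = 0b1111; 0b0100 ⊕ 0b1111 = 0b1011.
Blocks that differ from the original plaintext: P2, P3.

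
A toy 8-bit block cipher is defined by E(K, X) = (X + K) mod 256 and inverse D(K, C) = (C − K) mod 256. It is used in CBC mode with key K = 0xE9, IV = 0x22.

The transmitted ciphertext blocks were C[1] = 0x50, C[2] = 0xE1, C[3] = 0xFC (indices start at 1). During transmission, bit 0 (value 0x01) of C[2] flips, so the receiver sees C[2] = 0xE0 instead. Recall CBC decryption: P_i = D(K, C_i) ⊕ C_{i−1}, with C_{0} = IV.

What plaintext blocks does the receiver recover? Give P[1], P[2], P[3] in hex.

P[1] = 0x45, P[2] = 0xA7, P[3] = 0xF3

Only C[2] changed, to 0xE0. In CBC, a change in C_i garbles P_i and flips the same bit in P_{i+1}. Decrypting the received ciphertext:
P[1]: D(K, 0x50) = 0x67; 0x67 ⊕ 0x22 = 0x45.
P[2]: D(K, 0xE0) = 0xF7; 0xF7 ⊕ 0x50 = 0xA7.
P[3]: D(K, 0xFC) = 0x13; 0x13 ⊕ 0xE0 = 0xF3.
Blocks that differ from the original plaintext: P[2], P[3].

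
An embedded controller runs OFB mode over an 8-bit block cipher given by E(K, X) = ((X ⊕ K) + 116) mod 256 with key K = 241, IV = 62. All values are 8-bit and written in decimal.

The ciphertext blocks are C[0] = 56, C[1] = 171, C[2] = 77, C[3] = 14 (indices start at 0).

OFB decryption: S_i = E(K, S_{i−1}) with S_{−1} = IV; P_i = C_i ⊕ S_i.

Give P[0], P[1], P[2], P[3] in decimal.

P[0]: S = E(K, 62) = 67; 56 ⊕ 67 = 123.
P[1]: S = E(K, 67) = 38; 171 ⊕ 38 = 141.
P[2]: S = E(K, 38) = 75; 77 ⊕ 75 = 6.
P[3]: S = E(K, 75) = 46; 14 ⊕ 46 = 32.

P[0] = 123, P[1] = 141, P[2] = 6, P[3] = 32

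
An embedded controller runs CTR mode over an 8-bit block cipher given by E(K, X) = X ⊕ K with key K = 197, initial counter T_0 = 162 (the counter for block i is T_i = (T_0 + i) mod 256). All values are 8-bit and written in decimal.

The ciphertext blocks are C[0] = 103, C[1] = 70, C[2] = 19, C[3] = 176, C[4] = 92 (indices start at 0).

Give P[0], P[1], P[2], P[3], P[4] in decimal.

P[0] = 0, P[1] = 32, P[2] = 114, P[3] = 208, P[4] = 63

CTR decryption: S_i = E(K, T_i) where T_i is the counter for block i; P_i = C_i ⊕ S_i.
P[0]: T = 162, S = E(K, T) = 103; 103 ⊕ 103 = 0.
P[1]: T = 163, S = E(K, T) = 102; 70 ⊕ 102 = 32.
P[2]: T = 164, S = E(K, T) = 97; 19 ⊕ 97 = 114.
P[3]: T = 165, S = E(K, T) = 96; 176 ⊕ 96 = 208.
P[4]: T = 166, S = E(K, T) = 99; 92 ⊕ 99 = 63.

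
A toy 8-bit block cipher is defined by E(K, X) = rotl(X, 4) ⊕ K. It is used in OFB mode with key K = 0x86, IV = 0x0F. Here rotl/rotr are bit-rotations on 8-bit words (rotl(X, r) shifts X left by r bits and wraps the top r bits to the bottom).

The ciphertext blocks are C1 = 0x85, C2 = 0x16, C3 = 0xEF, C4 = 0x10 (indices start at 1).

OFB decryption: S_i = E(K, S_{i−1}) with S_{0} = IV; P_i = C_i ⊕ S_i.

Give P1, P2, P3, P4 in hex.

P1 = 0xF3, P2 = 0xF7, P3 = 0x77, P4 = 0x1F

P1: S = E(K, 0x0F) = 0x76; 0x85 ⊕ 0x76 = 0xF3.
P2: S = E(K, 0x76) = 0xE1; 0x16 ⊕ 0xE1 = 0xF7.
P3: S = E(K, 0xE1) = 0x98; 0xEF ⊕ 0x98 = 0x77.
P4: S = E(K, 0x98) = 0x0F; 0x10 ⊕ 0x0F = 0x1F.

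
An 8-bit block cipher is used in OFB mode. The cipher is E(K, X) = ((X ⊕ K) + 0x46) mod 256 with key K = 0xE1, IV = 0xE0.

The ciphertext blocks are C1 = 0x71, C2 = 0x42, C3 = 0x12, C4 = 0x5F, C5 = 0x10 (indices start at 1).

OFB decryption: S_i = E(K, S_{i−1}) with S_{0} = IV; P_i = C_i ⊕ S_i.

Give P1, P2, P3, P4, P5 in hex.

P1 = 0x36, P2 = 0xAE, P3 = 0x41, P4 = 0xA7, P5 = 0x4F

P1: S = E(K, 0xE0) = 0x47; 0x71 ⊕ 0x47 = 0x36.
P2: S = E(K, 0x47) = 0xEC; 0x42 ⊕ 0xEC = 0xAE.
P3: S = E(K, 0xEC) = 0x53; 0x12 ⊕ 0x53 = 0x41.
P4: S = E(K, 0x53) = 0xF8; 0x5F ⊕ 0xF8 = 0xA7.
P5: S = E(K, 0xF8) = 0x5F; 0x10 ⊕ 0x5F = 0x4F.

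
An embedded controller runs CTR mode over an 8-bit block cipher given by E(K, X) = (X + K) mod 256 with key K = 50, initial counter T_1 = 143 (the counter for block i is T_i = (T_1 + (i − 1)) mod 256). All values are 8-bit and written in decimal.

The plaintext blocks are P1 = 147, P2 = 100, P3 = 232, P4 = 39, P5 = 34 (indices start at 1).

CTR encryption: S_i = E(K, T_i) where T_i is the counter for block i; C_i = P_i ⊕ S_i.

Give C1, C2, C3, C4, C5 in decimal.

C1 = 82, C2 = 166, C3 = 43, C4 = 227, C5 = 231

C1: T = 143, S = E(K, T) = 193; 147 ⊕ 193 = 82.
C2: T = 144, S = E(K, T) = 194; 100 ⊕ 194 = 166.
C3: T = 145, S = E(K, T) = 195; 232 ⊕ 195 = 43.
C4: T = 146, S = E(K, T) = 196; 39 ⊕ 196 = 227.
C5: T = 147, S = E(K, T) = 197; 34 ⊕ 197 = 231.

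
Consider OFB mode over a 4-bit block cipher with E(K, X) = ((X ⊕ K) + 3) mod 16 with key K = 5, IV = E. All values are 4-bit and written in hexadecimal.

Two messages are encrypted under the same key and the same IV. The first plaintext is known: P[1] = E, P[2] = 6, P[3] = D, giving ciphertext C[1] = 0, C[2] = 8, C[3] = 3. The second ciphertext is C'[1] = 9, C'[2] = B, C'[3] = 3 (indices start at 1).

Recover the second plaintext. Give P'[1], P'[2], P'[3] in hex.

In OFB with a reused IV, both messages share the same keystream S_i, so C_i ⊕ C'_i = P_i ⊕ P'_i and thus P'_i = P_i ⊕ C_i ⊕ C'_i.
P'[1]: E ⊕ 0 ⊕ 9 = 7.
P'[2]: 6 ⊕ 8 ⊕ B = 5.
P'[3]: D ⊕ 3 ⊕ 3 = D.

P'[1] = 7, P'[2] = 5, P'[3] = D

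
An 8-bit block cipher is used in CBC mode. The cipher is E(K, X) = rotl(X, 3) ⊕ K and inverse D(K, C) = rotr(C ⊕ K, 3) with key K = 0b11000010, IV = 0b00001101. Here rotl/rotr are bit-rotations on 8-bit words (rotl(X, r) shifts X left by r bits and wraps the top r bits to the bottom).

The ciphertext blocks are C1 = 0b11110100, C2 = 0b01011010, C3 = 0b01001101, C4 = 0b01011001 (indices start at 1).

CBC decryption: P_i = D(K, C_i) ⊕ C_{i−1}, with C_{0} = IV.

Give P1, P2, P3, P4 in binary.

P1: D(K, 0b11110100) = 0b11000110; 0b11000110 ⊕ 0b00001101 = 0b11001011.
P2: D(K, 0b01011010) = 0b00010011; 0b00010011 ⊕ 0b11110100 = 0b11100111.
P3: D(K, 0b01001101) = 0b11110001; 0b11110001 ⊕ 0b01011010 = 0b10101011.
P4: D(K, 0b01011001) = 0b01110011; 0b01110011 ⊕ 0b01001101 = 0b00111110.

P1 = 0b11001011, P2 = 0b11100111, P3 = 0b10101011, P4 = 0b00111110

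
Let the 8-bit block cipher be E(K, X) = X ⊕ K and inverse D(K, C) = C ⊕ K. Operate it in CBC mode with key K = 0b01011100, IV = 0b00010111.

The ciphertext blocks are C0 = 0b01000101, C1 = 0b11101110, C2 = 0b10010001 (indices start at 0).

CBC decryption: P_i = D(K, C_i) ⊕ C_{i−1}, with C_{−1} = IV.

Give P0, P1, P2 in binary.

P0: D(K, 0b01000101) = 0b00011001; 0b00011001 ⊕ 0b00010111 = 0b00001110.
P1: D(K, 0b11101110) = 0b10110010; 0b10110010 ⊕ 0b01000101 = 0b11110111.
P2: D(K, 0b10010001) = 0b11001101; 0b11001101 ⊕ 0b11101110 = 0b00100011.

P0 = 0b00001110, P1 = 0b11110111, P2 = 0b00100011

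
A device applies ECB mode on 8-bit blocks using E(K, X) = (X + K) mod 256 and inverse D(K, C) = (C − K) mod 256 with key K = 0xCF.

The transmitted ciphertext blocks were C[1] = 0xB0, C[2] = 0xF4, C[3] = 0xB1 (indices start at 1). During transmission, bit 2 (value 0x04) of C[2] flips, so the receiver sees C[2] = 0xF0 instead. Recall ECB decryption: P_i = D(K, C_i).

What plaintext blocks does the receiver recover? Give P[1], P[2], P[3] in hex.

P[1] = 0xE1, P[2] = 0x21, P[3] = 0xE2

Only C[2] changed, to 0xF0. In ECB, a change in C_i affects only P_i. Decrypting the received ciphertext:
P[1]: D(K, 0xB0) = 0xE1.
P[2]: D(K, 0xF0) = 0x21.
P[3]: D(K, 0xB1) = 0xE2.
Blocks that differ from the original plaintext: P[2].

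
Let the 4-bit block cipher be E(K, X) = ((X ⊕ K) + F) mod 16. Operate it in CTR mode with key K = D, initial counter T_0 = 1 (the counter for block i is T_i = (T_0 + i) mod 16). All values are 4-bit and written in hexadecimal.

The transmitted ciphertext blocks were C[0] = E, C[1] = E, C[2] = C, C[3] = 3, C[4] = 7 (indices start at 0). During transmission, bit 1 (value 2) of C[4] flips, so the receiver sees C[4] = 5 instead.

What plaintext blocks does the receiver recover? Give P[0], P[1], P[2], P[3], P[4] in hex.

CTR decryption: S_i = E(K, T_i) where T_i is the counter for block i; P_i = C_i ⊕ S_i.
Only C[4] changed, to 5. In CTR, a change in C_i flips the same bit in P_i only; the keystream is unaffected. Decrypting the received ciphertext:
P[0]: T = 1, S = E(K, T) = B; E ⊕ B = 5.
P[1]: T = 2, S = E(K, T) = E; E ⊕ E = 0.
P[2]: T = 3, S = E(K, T) = D; C ⊕ D = 1.
P[3]: T = 4, S = E(K, T) = 8; 3 ⊕ 8 = B.
P[4]: T = 5, S = E(K, T) = 7; 5 ⊕ 7 = 2.
Blocks that differ from the original plaintext: P[4].

P[0] = 5, P[1] = 0, P[2] = 1, P[3] = B, P[4] = 2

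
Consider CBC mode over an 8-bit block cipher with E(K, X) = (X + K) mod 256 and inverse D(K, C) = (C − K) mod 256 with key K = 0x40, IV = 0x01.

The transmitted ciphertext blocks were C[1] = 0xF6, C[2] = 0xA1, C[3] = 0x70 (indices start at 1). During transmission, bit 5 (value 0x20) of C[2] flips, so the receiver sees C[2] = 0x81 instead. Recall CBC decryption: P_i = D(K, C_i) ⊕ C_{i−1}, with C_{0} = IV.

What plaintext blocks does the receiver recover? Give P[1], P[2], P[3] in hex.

P[1] = 0xB7, P[2] = 0xB7, P[3] = 0xB1

Only C[2] changed, to 0x81. In CBC, a change in C_i garbles P_i and flips the same bit in P_{i+1}. Decrypting the received ciphertext:
P[1]: D(K, 0xF6) = 0xB6; 0xB6 ⊕ 0x01 = 0xB7.
P[2]: D(K, 0x81) = 0x41; 0x41 ⊕ 0xF6 = 0xB7.
P[3]: D(K, 0x70) = 0x30; 0x30 ⊕ 0x81 = 0xB1.
Blocks that differ from the original plaintext: P[2], P[3].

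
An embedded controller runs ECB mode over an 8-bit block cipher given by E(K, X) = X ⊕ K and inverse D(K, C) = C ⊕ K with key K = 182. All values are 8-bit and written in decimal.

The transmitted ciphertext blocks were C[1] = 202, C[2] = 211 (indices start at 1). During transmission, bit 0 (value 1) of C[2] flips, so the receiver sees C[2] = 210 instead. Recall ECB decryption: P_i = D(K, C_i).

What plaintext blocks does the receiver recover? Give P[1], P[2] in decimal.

P[1] = 124, P[2] = 100

Only C[2] changed, to 210. In ECB, a change in C_i affects only P_i. Decrypting the received ciphertext:
P[1]: D(K, 202) = 124.
P[2]: D(K, 210) = 100.
Blocks that differ from the original plaintext: P[2].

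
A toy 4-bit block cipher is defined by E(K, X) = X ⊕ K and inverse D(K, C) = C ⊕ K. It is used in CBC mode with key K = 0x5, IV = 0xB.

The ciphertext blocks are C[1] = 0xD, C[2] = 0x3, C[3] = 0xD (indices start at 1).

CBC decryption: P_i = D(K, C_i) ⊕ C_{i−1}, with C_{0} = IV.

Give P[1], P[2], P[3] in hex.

P[1]: D(K, 0xD) = 0x8; 0x8 ⊕ 0xB = 0x3.
P[2]: D(K, 0x3) = 0x6; 0x6 ⊕ 0xD = 0xB.
P[3]: D(K, 0xD) = 0x8; 0x8 ⊕ 0x3 = 0xB.

P[1] = 0x3, P[2] = 0xB, P[3] = 0xB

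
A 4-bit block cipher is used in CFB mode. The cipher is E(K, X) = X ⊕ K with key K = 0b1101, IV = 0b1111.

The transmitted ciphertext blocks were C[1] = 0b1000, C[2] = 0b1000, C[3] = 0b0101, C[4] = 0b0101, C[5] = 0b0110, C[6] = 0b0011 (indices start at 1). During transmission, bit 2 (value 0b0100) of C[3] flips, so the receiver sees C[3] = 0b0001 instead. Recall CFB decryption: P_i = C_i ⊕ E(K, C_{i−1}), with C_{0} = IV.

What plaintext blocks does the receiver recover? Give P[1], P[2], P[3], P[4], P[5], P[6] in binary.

Only C[3] changed, to 0b0001. In CFB, a change in C_i flips the same bit in P_i and garbles P_{i+1}. Decrypting the received ciphertext:
P[1]: E(K, 0b1111) = 0b0010; 0b1000 ⊕ 0b0010 = 0b1010.
P[2]: E(K, 0b1000) = 0b0101; 0b1000 ⊕ 0b0101 = 0b1101.
P[3]: E(K, 0b1000) = 0b0101; 0b0001 ⊕ 0b0101 = 0b0100.
P[4]: E(K, 0b0001) = 0b1100; 0b0101 ⊕ 0b1100 = 0b1001.
P[5]: E(K, 0b0101) = 0b1000; 0b0110 ⊕ 0b1000 = 0b1110.
P[6]: E(K, 0b0110) = 0b1011; 0b0011 ⊕ 0b1011 = 0b1000.
Blocks that differ from the original plaintext: P[3], P[4].

P[1] = 0b1010, P[2] = 0b1101, P[3] = 0b0100, P[4] = 0b1001, P[5] = 0b1110, P[6] = 0b1000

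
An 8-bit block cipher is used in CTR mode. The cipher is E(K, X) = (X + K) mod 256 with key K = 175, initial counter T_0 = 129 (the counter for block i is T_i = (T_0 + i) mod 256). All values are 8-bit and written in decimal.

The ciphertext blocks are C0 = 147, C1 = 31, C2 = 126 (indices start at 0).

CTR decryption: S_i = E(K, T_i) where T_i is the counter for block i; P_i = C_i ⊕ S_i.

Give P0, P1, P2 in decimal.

P0: T = 129, S = E(K, T) = 48; 147 ⊕ 48 = 163.
P1: T = 130, S = E(K, T) = 49; 31 ⊕ 49 = 46.
P2: T = 131, S = E(K, T) = 50; 126 ⊕ 50 = 76.

P0 = 163, P1 = 46, P2 = 76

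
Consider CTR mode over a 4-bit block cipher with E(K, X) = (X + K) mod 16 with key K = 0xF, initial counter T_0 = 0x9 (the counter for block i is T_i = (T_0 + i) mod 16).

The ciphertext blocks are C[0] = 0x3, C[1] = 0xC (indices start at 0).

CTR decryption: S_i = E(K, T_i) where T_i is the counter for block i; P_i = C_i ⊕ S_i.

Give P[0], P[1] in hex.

P[0] = 0xB, P[1] = 0x5

P[0]: T = 0x9, S = E(K, T) = 0x8; 0x3 ⊕ 0x8 = 0xB.
P[1]: T = 0xA, S = E(K, T) = 0x9; 0xC ⊕ 0x9 = 0x5.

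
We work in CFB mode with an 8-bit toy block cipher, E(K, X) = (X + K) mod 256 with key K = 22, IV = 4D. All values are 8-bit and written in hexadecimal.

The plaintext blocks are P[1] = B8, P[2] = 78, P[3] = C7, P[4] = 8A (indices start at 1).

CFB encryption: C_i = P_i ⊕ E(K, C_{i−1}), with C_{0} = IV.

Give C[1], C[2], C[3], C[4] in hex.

C[1] = D7, C[2] = 81, C[3] = 64, C[4] = 0C

C[1]: E(K, 4D) = 6F; B8 ⊕ 6F = D7.
C[2]: E(K, D7) = F9; 78 ⊕ F9 = 81.
C[3]: E(K, 81) = A3; C7 ⊕ A3 = 64.
C[4]: E(K, 64) = 86; 8A ⊕ 86 = 0C.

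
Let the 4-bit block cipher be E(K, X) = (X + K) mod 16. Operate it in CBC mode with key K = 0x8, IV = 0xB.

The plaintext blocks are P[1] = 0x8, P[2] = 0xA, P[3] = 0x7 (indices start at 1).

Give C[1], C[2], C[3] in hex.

CBC encryption: C_i = E(K, P_i ⊕ C_{i−1}), with C_{0} = IV.
C[1]: P[1] ⊕ 0xB = 0x3; E(K, 0x3) = 0xB.
C[2]: P[2] ⊕ 0xB = 0x1; E(K, 0x1) = 0x9.
C[3]: P[3] ⊕ 0x9 = 0xE; E(K, 0xE) = 0x6.

C[1] = 0xB, C[2] = 0x9, C[3] = 0x6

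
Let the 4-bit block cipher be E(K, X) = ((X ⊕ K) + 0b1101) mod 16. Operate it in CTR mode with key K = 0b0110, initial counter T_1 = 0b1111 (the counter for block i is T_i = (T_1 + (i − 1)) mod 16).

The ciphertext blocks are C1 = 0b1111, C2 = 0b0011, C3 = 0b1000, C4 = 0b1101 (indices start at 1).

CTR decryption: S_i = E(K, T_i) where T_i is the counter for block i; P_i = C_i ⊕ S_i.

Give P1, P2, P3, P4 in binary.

P1 = 0b1001, P2 = 0b0000, P3 = 0b1100, P4 = 0b1100

P1: T = 0b1111, S = E(K, T) = 0b0110; 0b1111 ⊕ 0b0110 = 0b1001.
P2: T = 0b0000, S = E(K, T) = 0b0011; 0b0011 ⊕ 0b0011 = 0b0000.
P3: T = 0b0001, S = E(K, T) = 0b0100; 0b1000 ⊕ 0b0100 = 0b1100.
P4: T = 0b0010, S = E(K, T) = 0b0001; 0b1101 ⊕ 0b0001 = 0b1100.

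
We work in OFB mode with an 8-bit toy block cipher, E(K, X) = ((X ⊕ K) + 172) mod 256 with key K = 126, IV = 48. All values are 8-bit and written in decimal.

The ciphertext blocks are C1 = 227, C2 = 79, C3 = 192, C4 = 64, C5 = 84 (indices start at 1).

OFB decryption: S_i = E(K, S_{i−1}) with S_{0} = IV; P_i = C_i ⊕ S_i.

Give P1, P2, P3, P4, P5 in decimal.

P1: S = E(K, 48) = 250; 227 ⊕ 250 = 25.
P2: S = E(K, 250) = 48; 79 ⊕ 48 = 127.
P3: S = E(K, 48) = 250; 192 ⊕ 250 = 58.
P4: S = E(K, 250) = 48; 64 ⊕ 48 = 112.
P5: S = E(K, 48) = 250; 84 ⊕ 250 = 174.

P1 = 25, P2 = 127, P3 = 58, P4 = 112, P5 = 174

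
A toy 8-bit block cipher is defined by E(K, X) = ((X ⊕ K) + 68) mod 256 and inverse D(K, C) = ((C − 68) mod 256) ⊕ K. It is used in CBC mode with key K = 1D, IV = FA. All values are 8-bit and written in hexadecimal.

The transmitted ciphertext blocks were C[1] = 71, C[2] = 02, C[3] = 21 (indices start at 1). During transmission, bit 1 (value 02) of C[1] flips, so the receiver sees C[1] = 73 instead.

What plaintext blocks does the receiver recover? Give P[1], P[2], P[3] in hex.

CBC decryption: P_i = D(K, C_i) ⊕ C_{i−1}, with C_{0} = IV.
Only C[1] changed, to 73. In CBC, a change in C_i garbles P_i and flips the same bit in P_{i+1}. Decrypting the received ciphertext:
P[1]: D(K, 73) = 16; 16 ⊕ FA = EC.
P[2]: D(K, 02) = 87; 87 ⊕ 73 = F4.
P[3]: D(K, 21) = A4; A4 ⊕ 02 = A6.
Blocks that differ from the original plaintext: P[1], P[2].

P[1] = EC, P[2] = F4, P[3] = A6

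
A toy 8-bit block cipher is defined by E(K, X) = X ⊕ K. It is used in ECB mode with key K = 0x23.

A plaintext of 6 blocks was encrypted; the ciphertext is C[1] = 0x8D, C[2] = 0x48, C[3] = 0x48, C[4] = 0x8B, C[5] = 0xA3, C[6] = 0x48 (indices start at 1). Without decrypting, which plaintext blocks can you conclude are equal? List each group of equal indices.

ECB encrypts each block independently with the same key, so equal ciphertext blocks imply equal plaintext blocks.
C[2] = C[3] = C[6] = 0x48, so P[2] = P[3] = P[6].

P[2] = P[3] = P[6]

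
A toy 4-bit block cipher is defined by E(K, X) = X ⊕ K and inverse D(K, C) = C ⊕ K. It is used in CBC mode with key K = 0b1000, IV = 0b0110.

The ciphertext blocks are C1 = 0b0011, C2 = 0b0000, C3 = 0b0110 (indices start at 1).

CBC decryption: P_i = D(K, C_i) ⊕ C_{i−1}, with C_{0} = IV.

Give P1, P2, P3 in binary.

P1 = 0b1101, P2 = 0b1011, P3 = 0b1110

P1: D(K, 0b0011) = 0b1011; 0b1011 ⊕ 0b0110 = 0b1101.
P2: D(K, 0b0000) = 0b1000; 0b1000 ⊕ 0b0011 = 0b1011.
P3: D(K, 0b0110) = 0b1110; 0b1110 ⊕ 0b0000 = 0b1110.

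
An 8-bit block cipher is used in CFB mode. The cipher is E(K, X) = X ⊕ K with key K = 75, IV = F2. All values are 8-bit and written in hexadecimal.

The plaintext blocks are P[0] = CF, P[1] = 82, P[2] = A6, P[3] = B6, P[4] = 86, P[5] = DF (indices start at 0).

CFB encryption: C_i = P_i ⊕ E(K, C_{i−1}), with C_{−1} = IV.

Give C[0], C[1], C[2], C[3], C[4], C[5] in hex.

C[0]: E(K, F2) = 87; CF ⊕ 87 = 48.
C[1]: E(K, 48) = 3D; 82 ⊕ 3D = BF.
C[2]: E(K, BF) = CA; A6 ⊕ CA = 6C.
C[3]: E(K, 6C) = 19; B6 ⊕ 19 = AF.
C[4]: E(K, AF) = DA; 86 ⊕ DA = 5C.
C[5]: E(K, 5C) = 29; DF ⊕ 29 = F6.

C[0] = 48, C[1] = BF, C[2] = 6C, C[3] = AF, C[4] = 5C, C[5] = F6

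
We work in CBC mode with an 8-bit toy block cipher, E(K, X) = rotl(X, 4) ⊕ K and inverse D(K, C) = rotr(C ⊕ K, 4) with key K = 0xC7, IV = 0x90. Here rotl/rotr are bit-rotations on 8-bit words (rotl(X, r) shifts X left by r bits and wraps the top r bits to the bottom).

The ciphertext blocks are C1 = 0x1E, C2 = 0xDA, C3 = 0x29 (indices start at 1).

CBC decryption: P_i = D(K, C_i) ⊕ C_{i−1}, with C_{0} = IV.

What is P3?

P3: D(K, 0x29) = 0xEE; 0xEE ⊕ 0xDA = 0x34.

P3 = 0x34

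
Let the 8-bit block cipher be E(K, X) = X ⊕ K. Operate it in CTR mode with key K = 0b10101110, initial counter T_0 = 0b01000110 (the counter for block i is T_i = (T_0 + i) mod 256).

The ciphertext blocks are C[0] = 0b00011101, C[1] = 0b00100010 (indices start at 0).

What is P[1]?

P[1] = 0b11001011

CTR decryption: S_i = E(K, T_i) where T_i is the counter for block i; P_i = C_i ⊕ S_i.
P[1]: T = 0b01000111, S = E(K, T) = 0b11101001; 0b00100010 ⊕ 0b11101001 = 0b11001011.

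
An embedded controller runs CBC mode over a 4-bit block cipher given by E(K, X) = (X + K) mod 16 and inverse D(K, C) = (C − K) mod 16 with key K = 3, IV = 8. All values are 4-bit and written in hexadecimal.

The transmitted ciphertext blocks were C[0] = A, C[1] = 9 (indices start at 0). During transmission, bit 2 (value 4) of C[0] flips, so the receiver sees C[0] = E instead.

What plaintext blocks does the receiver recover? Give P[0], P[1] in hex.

CBC decryption: P_i = D(K, C_i) ⊕ C_{i−1}, with C_{−1} = IV.
Only C[0] changed, to E. In CBC, a change in C_i garbles P_i and flips the same bit in P_{i+1}. Decrypting the received ciphertext:
P[0]: D(K, E) = B; B ⊕ 8 = 3.
P[1]: D(K, 9) = 6; 6 ⊕ E = 8.
Blocks that differ from the original plaintext: P[0], P[1].

P[0] = 3, P[1] = 8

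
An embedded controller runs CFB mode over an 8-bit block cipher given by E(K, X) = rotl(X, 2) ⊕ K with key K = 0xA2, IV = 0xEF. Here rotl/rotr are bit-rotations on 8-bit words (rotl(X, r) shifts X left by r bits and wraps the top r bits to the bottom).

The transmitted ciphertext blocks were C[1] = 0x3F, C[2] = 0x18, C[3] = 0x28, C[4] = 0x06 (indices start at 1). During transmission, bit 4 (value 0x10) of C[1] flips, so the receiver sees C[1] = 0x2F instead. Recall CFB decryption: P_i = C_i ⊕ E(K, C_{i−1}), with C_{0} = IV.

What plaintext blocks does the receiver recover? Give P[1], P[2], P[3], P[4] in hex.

P[1] = 0x32, P[2] = 0x06, P[3] = 0xEA, P[4] = 0x04

Only C[1] changed, to 0x2F. In CFB, a change in C_i flips the same bit in P_i and garbles P_{i+1}. Decrypting the received ciphertext:
P[1]: E(K, 0xEF) = 0x1D; 0x2F ⊕ 0x1D = 0x32.
P[2]: E(K, 0x2F) = 0x1E; 0x18 ⊕ 0x1E = 0x06.
P[3]: E(K, 0x18) = 0xC2; 0x28 ⊕ 0xC2 = 0xEA.
P[4]: E(K, 0x28) = 0x02; 0x06 ⊕ 0x02 = 0x04.
Blocks that differ from the original plaintext: P[1], P[2].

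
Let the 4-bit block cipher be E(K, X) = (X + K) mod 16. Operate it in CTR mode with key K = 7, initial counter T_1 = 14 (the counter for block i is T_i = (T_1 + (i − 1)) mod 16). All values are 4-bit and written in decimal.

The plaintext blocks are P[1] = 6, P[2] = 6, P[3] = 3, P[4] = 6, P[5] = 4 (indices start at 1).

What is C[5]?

C[5] = 13

CTR encryption: S_i = E(K, T_i) where T_i is the counter for block i; C_i = P_i ⊕ S_i.
C[1]: T = 14, S = E(K, T) = 5; 6 ⊕ 5 = 3.
C[2]: T = 15, S = E(K, T) = 6; 6 ⊕ 6 = 0.
C[3]: T = 0, S = E(K, T) = 7; 3 ⊕ 7 = 4.
C[4]: T = 1, S = E(K, T) = 8; 6 ⊕ 8 = 14.
C[5]: T = 2, S = E(K, T) = 9; 4 ⊕ 9 = 13.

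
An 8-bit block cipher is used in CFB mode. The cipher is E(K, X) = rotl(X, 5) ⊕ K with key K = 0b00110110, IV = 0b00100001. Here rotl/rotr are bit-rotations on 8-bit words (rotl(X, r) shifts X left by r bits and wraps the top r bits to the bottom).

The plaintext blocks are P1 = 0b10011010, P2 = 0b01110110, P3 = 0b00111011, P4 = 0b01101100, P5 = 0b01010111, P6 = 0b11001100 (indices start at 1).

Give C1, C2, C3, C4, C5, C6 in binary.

CFB encryption: C_i = P_i ⊕ E(K, C_{i−1}), with C_{0} = IV.
C1: E(K, 0b00100001) = 0b00010010; 0b10011010 ⊕ 0b00010010 = 0b10001000.
C2: E(K, 0b10001000) = 0b00100111; 0b01110110 ⊕ 0b00100111 = 0b01010001.
C3: E(K, 0b01010001) = 0b00011100; 0b00111011 ⊕ 0b00011100 = 0b00100111.
C4: E(K, 0b00100111) = 0b11010010; 0b01101100 ⊕ 0b11010010 = 0b10111110.
C5: E(K, 0b10111110) = 0b11100001; 0b01010111 ⊕ 0b11100001 = 0b10110110.
C6: E(K, 0b10110110) = 0b11100000; 0b11001100 ⊕ 0b11100000 = 0b00101100.

C1 = 0b10001000, C2 = 0b01010001, C3 = 0b00100111, C4 = 0b10111110, C5 = 0b10110110, C6 = 0b00101100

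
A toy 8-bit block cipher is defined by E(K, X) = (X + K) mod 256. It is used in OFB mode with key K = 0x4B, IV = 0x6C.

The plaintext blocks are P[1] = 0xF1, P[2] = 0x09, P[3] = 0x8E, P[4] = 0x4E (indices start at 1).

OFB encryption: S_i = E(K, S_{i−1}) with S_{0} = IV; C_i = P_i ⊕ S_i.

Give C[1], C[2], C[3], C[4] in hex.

C[1] = 0x46, C[2] = 0x0B, C[3] = 0xC3, C[4] = 0xD6

C[1]: S = E(K, 0x6C) = 0xB7; 0xF1 ⊕ 0xB7 = 0x46.
C[2]: S = E(K, 0xB7) = 0x02; 0x09 ⊕ 0x02 = 0x0B.
C[3]: S = E(K, 0x02) = 0x4D; 0x8E ⊕ 0x4D = 0xC3.
C[4]: S = E(K, 0x4D) = 0x98; 0x4E ⊕ 0x98 = 0xD6.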